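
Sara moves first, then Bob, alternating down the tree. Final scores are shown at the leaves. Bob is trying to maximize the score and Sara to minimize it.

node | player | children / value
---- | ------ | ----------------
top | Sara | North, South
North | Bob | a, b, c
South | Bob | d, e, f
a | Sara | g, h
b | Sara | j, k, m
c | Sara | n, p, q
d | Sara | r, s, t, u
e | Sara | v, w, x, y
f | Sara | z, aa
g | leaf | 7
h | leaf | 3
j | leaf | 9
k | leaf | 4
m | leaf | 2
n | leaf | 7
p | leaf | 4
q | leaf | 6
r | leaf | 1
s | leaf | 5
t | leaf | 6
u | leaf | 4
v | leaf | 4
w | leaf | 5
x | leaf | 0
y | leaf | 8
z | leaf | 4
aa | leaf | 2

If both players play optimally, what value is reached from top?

a (Sara): min(7, 3) = 3
b (Sara): min(9, 4, 2) = 2
c (Sara): min(7, 4, 6) = 4
North (Bob): max(3, 2, 4) = 4
d (Sara): min(1, 5, 6, 4) = 1
e (Sara): min(4, 5, 0, 8) = 0
f (Sara): min(4, 2) = 2
South (Bob): max(1, 0, 2) = 2
top (Sara): min(4, 2) = 2

2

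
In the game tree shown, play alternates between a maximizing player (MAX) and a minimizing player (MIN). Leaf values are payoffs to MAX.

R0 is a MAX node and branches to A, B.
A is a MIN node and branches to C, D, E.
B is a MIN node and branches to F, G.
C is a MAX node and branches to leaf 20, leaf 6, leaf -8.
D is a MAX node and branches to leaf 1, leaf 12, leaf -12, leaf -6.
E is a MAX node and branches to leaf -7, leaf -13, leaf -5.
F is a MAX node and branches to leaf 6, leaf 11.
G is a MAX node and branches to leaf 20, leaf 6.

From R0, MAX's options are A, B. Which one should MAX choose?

C (MAX): max(20, 6, -8) = 20
D (MAX): max(1, 12, -12, -6) = 12
E (MAX): max(-7, -13, -5) = -5
A (MIN): min(20, 12, -5) = -5
F (MAX): max(6, 11) = 11
G (MAX): max(20, 6) = 20
B (MIN): min(11, 20) = 11
R0 (MAX): max(-5, 11) = 11
MAX at R0 wants the highest of {A=-5, B=11}, so chooses B.

B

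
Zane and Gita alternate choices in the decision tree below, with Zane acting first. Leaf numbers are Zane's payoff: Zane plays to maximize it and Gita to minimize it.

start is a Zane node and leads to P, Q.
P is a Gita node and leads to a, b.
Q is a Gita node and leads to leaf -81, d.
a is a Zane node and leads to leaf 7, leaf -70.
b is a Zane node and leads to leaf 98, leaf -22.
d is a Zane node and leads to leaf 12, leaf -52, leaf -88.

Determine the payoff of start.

a (Zane): max(7, -70) = 7
b (Zane): max(98, -22) = 98
P (Gita): min(7, 98) = 7
d (Zane): max(12, -52, -88) = 12
Q (Gita): min(-81, 12) = -81
start (Zane): max(7, -81) = 7

7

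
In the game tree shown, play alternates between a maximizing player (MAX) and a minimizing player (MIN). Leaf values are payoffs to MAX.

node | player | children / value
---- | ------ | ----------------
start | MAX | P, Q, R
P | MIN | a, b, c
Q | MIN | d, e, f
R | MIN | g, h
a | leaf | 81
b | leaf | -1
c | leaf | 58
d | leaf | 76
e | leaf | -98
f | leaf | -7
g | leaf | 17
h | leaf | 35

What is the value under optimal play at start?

17

P (MIN): min(81, -1, 58) = -1
Q (MIN): min(76, -98, -7) = -98
R (MIN): min(17, 35) = 17
start (MAX): max(-1, -98, 17) = 17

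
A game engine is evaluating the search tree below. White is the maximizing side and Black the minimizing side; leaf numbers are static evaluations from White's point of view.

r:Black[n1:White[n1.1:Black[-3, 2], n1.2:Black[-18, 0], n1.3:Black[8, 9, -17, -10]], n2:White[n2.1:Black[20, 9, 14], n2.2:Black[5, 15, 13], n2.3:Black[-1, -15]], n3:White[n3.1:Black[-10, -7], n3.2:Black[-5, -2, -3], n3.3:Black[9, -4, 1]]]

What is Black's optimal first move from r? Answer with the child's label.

n1.1 (Black): min(-3, 2) = -3
n1.2 (Black): min(-18, 0) = -18
n1.3 (Black): min(8, 9, -17, -10) = -17
n1 (White): max(-3, -18, -17) = -3
n2.1 (Black): min(20, 9, 14) = 9
n2.2 (Black): min(5, 15, 13) = 5
n2.3 (Black): min(-1, -15) = -15
n2 (White): max(9, 5, -15) = 9
n3.1 (Black): min(-10, -7) = -10
n3.2 (Black): min(-5, -2, -3) = -5
n3.3 (Black): min(9, -4, 1) = -4
n3 (White): max(-10, -5, -4) = -4
r (Black): min(-3, 9, -4) = -4
Black at r wants the lowest of {n1=-3, n2=9, n3=-4}, so chooses n3.

n3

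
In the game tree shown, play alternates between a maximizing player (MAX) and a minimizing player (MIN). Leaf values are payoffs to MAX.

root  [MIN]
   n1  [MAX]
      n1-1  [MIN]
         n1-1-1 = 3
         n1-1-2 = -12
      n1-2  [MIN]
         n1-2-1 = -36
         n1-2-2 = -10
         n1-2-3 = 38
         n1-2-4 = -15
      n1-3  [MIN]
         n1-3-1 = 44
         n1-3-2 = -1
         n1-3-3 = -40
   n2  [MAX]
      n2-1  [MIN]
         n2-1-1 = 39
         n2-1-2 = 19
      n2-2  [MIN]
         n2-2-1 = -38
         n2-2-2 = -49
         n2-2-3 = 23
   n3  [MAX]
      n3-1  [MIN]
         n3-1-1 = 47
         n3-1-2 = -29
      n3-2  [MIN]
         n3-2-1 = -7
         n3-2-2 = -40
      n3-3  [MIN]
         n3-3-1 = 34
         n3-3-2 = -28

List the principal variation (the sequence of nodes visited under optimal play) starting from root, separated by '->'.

root -> n3 -> n3-3 -> n3-3-2

n1-1 (MIN): min(3, -12) = -12
n1-2 (MIN): min(-36, -10, 38, -15) = -36
n1-3 (MIN): min(44, -1, -40) = -40
n1 (MAX): max(-12, -36, -40) = -12
n2-1 (MIN): min(39, 19) = 19
n2-2 (MIN): min(-38, -49, 23) = -49
n2 (MAX): max(19, -49) = 19
n3-1 (MIN): min(47, -29) = -29
n3-2 (MIN): min(-7, -40) = -40
n3-3 (MIN): min(34, -28) = -28
n3 (MAX): max(-29, -40, -28) = -28
root (MIN): min(-12, 19, -28) = -28
At root, MIN picks n3 (lowest: -28).
At n3, MAX picks n3-3 (highest: -28).
At n3-3, MIN picks n3-3-2 (lowest: -28).
Terminal value -28.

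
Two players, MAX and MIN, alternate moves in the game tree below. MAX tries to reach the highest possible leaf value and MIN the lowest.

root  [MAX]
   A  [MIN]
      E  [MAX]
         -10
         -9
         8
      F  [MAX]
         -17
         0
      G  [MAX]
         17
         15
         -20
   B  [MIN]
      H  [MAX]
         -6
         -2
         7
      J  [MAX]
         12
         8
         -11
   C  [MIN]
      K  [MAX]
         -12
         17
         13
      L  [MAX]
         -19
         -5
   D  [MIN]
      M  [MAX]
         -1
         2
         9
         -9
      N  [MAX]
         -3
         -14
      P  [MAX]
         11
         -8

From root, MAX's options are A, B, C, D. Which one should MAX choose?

E (MAX): max(-10, -9, 8) = 8
F (MAX): max(-17, 0) = 0
G (MAX): max(17, 15, -20) = 17
A (MIN): min(8, 0, 17) = 0
H (MAX): max(-6, -2, 7) = 7
J (MAX): max(12, 8, -11) = 12
B (MIN): min(7, 12) = 7
K (MAX): max(-12, 17, 13) = 17
L (MAX): max(-19, -5) = -5
C (MIN): min(17, -5) = -5
M (MAX): max(-1, 2, 9, -9) = 9
N (MAX): max(-3, -14) = -3
P (MAX): max(11, -8) = 11
D (MIN): min(9, -3, 11) = -3
root (MAX): max(0, 7, -5, -3) = 7
MAX at root wants the highest of {A=0, B=7, C=-5, D=-3}, so chooses B.

B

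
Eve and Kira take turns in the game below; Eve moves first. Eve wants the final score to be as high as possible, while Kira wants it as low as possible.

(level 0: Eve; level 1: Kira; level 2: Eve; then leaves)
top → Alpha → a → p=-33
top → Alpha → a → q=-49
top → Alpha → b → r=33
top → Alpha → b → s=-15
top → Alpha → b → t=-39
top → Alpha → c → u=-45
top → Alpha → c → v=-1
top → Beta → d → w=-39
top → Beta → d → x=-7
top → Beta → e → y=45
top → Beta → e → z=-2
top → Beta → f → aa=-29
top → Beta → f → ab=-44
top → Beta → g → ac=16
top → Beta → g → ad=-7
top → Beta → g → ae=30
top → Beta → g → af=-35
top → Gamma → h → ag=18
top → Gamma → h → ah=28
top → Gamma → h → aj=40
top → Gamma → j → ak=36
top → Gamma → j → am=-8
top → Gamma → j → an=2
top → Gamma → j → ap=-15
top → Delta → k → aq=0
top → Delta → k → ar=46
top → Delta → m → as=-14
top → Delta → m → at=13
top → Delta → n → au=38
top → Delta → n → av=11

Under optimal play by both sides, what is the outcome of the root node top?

36

a (Eve): max(-33, -49) = -33
b (Eve): max(33, -15, -39) = 33
c (Eve): max(-45, -1) = -1
Alpha (Kira): min(-33, 33, -1) = -33
d (Eve): max(-39, -7) = -7
e (Eve): max(45, -2) = 45
f (Eve): max(-29, -44) = -29
g (Eve): max(16, -7, 30, -35) = 30
Beta (Kira): min(-7, 45, -29, 30) = -29
h (Eve): max(18, 28, 40) = 40
j (Eve): max(36, -8, 2, -15) = 36
Gamma (Kira): min(40, 36) = 36
k (Eve): max(0, 46) = 46
m (Eve): max(-14, 13) = 13
n (Eve): max(38, 11) = 38
Delta (Kira): min(46, 13, 38) = 13
top (Eve): max(-33, -29, 36, 13) = 36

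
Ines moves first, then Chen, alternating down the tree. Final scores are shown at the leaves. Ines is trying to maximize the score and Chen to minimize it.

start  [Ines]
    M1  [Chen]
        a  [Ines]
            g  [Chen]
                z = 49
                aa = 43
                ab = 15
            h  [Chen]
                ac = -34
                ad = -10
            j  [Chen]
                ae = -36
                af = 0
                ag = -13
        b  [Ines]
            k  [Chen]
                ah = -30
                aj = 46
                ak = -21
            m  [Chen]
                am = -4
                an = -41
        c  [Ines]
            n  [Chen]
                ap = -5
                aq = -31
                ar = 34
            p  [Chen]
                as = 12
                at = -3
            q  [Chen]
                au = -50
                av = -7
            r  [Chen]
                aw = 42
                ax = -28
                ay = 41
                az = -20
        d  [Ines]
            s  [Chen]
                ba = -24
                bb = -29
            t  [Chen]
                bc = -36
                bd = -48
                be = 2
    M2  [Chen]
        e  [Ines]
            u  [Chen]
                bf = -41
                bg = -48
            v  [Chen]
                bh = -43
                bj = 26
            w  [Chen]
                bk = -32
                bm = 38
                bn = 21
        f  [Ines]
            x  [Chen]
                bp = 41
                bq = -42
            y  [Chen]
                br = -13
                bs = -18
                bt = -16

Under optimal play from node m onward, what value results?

m (Chen): min(-4, -41) = -41

-41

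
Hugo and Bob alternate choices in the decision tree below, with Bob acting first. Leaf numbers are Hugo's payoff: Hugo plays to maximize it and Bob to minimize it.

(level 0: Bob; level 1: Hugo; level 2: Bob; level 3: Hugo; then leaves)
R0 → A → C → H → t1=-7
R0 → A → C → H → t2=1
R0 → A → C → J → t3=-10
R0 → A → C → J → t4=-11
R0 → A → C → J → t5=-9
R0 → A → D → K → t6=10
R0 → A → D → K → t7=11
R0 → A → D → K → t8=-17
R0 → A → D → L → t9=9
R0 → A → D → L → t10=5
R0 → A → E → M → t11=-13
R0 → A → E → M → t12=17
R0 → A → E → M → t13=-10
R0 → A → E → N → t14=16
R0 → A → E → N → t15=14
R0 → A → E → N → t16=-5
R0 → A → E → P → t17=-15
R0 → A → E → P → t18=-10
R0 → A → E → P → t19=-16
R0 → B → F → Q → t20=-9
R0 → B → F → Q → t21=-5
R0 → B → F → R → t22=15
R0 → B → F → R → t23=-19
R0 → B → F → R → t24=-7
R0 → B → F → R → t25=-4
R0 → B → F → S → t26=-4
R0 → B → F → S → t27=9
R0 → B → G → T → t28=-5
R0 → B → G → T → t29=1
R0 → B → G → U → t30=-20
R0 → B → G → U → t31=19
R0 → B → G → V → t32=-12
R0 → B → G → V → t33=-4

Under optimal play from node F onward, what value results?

Q (Hugo): max(-9, -5) = -5
R (Hugo): max(15, -19, -7, -4) = 15
S (Hugo): max(-4, 9) = 9
F (Bob): min(-5, 15, 9) = -5

-5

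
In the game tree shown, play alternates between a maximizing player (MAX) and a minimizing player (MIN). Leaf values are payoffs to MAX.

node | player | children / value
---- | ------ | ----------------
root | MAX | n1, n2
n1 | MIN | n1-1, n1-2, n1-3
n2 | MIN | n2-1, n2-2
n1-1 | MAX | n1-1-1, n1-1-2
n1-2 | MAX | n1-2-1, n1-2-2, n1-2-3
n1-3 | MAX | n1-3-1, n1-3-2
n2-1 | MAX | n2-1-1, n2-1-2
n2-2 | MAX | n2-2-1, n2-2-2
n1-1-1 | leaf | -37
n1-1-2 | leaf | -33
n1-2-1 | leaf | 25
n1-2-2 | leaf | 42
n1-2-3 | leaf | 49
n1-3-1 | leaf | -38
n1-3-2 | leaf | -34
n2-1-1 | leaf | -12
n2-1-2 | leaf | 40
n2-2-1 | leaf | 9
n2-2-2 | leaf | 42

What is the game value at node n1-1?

-33

n1-1 (MAX): max(-37, -33) = -33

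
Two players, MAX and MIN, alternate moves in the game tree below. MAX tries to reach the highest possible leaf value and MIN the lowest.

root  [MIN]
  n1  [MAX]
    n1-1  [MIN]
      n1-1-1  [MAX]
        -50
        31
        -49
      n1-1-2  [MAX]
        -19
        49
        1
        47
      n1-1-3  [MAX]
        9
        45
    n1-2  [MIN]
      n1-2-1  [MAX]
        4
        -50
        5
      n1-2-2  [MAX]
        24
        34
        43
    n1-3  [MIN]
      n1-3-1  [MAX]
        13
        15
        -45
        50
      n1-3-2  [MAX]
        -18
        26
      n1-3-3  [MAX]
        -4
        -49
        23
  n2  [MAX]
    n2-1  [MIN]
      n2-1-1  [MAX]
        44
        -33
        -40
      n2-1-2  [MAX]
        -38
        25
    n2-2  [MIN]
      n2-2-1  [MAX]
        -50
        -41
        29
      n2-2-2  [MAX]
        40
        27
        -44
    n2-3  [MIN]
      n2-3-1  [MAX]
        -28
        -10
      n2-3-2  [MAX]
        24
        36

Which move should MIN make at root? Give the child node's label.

n1-1-1 (MAX): max(-50, 31, -49) = 31
n1-1-2 (MAX): max(-19, 49, 1, 47) = 49
n1-1-3 (MAX): max(9, 45) = 45
n1-1 (MIN): min(31, 49, 45) = 31
n1-2-1 (MAX): max(4, -50, 5) = 5
n1-2-2 (MAX): max(24, 34, 43) = 43
n1-2 (MIN): min(5, 43) = 5
n1-3-1 (MAX): max(13, 15, -45, 50) = 50
n1-3-2 (MAX): max(-18, 26) = 26
n1-3-3 (MAX): max(-4, -49, 23) = 23
n1-3 (MIN): min(50, 26, 23) = 23
n1 (MAX): max(31, 5, 23) = 31
n2-1-1 (MAX): max(44, -33, -40) = 44
n2-1-2 (MAX): max(-38, 25) = 25
n2-1 (MIN): min(44, 25) = 25
n2-2-1 (MAX): max(-50, -41, 29) = 29
n2-2-2 (MAX): max(40, 27, -44) = 40
n2-2 (MIN): min(29, 40) = 29
n2-3-1 (MAX): max(-28, -10) = -10
n2-3-2 (MAX): max(24, 36) = 36
n2-3 (MIN): min(-10, 36) = -10
n2 (MAX): max(25, 29, -10) = 29
root (MIN): min(31, 29) = 29
MIN at root wants the lowest of {n1=31, n2=29}, so chooses n2.

n2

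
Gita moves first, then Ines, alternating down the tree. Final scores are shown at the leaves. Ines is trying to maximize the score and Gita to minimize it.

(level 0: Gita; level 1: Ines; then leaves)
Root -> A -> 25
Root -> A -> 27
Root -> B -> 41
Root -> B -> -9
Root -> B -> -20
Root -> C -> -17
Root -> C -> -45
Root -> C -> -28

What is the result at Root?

-17

A (Ines): max(25, 27) = 27
B (Ines): max(41, -9, -20) = 41
C (Ines): max(-17, -45, -28) = -17
Root (Gita): min(27, 41, -17) = -17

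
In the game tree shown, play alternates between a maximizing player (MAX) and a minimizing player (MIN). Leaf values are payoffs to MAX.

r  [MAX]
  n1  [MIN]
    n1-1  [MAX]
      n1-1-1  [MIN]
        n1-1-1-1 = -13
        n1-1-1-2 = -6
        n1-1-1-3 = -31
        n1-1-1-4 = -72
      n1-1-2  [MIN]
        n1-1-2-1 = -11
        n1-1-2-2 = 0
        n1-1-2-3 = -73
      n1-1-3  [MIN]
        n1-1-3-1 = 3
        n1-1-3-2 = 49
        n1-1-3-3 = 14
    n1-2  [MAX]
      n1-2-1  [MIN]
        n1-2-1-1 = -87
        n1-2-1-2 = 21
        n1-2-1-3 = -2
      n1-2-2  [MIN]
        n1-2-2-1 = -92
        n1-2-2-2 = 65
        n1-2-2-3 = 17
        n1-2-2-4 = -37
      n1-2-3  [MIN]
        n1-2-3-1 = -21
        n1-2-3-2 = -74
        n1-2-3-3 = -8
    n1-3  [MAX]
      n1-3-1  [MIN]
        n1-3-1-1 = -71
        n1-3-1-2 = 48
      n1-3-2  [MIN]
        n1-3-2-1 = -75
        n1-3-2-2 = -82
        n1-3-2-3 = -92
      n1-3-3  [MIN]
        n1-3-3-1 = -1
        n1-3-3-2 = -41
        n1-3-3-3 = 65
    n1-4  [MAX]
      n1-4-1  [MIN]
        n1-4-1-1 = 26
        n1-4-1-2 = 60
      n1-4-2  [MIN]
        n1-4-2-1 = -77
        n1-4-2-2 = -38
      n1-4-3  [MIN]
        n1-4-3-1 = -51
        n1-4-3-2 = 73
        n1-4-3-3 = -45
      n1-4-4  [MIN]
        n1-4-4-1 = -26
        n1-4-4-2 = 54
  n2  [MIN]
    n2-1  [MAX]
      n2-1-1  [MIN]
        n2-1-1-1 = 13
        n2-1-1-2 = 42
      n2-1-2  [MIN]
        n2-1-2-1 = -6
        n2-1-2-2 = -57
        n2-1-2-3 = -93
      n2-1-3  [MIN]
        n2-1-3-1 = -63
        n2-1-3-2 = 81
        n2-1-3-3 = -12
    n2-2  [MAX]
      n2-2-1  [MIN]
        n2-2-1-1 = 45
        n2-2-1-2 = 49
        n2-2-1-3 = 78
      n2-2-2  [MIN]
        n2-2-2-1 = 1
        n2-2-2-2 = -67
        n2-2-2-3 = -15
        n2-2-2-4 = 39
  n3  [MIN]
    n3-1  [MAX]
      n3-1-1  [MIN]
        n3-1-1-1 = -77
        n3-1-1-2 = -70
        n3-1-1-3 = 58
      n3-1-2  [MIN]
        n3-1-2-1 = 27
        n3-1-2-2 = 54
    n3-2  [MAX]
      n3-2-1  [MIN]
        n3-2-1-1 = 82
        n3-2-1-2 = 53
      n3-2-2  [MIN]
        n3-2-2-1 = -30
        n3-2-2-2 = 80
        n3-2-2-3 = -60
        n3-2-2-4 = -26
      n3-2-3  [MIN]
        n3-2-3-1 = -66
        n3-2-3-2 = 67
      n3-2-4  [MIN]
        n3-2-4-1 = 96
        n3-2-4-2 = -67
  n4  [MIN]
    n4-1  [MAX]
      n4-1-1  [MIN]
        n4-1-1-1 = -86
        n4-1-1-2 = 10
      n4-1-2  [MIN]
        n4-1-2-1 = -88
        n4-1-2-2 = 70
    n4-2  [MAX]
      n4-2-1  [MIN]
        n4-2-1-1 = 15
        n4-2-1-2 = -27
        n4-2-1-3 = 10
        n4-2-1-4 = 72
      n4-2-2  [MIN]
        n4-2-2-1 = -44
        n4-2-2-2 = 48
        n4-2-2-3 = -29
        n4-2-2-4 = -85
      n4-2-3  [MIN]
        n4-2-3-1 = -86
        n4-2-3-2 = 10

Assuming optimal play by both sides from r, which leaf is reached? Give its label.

n1-1-1 (MIN): min(-13, -6, -31, -72) = -72
n1-1-2 (MIN): min(-11, 0, -73) = -73
n1-1-3 (MIN): min(3, 49, 14) = 3
n1-1 (MAX): max(-72, -73, 3) = 3
n1-2-1 (MIN): min(-87, 21, -2) = -87
n1-2-2 (MIN): min(-92, 65, 17, -37) = -92
n1-2-3 (MIN): min(-21, -74, -8) = -74
n1-2 (MAX): max(-87, -92, -74) = -74
n1-3-1 (MIN): min(-71, 48) = -71
n1-3-2 (MIN): min(-75, -82, -92) = -92
n1-3-3 (MIN): min(-1, -41, 65) = -41
n1-3 (MAX): max(-71, -92, -41) = -41
n1-4-1 (MIN): min(26, 60) = 26
n1-4-2 (MIN): min(-77, -38) = -77
n1-4-3 (MIN): min(-51, 73, -45) = -51
n1-4-4 (MIN): min(-26, 54) = -26
n1-4 (MAX): max(26, -77, -51, -26) = 26
n1 (MIN): min(3, -74, -41, 26) = -74
n2-1-1 (MIN): min(13, 42) = 13
n2-1-2 (MIN): min(-6, -57, -93) = -93
n2-1-3 (MIN): min(-63, 81, -12) = -63
n2-1 (MAX): max(13, -93, -63) = 13
n2-2-1 (MIN): min(45, 49, 78) = 45
n2-2-2 (MIN): min(1, -67, -15, 39) = -67
n2-2 (MAX): max(45, -67) = 45
n2 (MIN): min(13, 45) = 13
n3-1-1 (MIN): min(-77, -70, 58) = -77
n3-1-2 (MIN): min(27, 54) = 27
n3-1 (MAX): max(-77, 27) = 27
n3-2-1 (MIN): min(82, 53) = 53
n3-2-2 (MIN): min(-30, 80, -60, -26) = -60
n3-2-3 (MIN): min(-66, 67) = -66
n3-2-4 (MIN): min(96, -67) = -67
n3-2 (MAX): max(53, -60, -66, -67) = 53
n3 (MIN): min(27, 53) = 27
n4-1-1 (MIN): min(-86, 10) = -86
n4-1-2 (MIN): min(-88, 70) = -88
n4-1 (MAX): max(-86, -88) = -86
n4-2-1 (MIN): min(15, -27, 10, 72) = -27
n4-2-2 (MIN): min(-44, 48, -29, -85) = -85
n4-2-3 (MIN): min(-86, 10) = -86
n4-2 (MAX): max(-27, -85, -86) = -27
n4 (MIN): min(-86, -27) = -86
r (MAX): max(-74, 13, 27, -86) = 27
At r, MAX picks n3 (highest: 27).
At n3, MIN picks n3-1 (lowest: 27).
At n3-1, MAX picks n3-1-2 (highest: 27).
At n3-1-2, MIN picks n3-1-2-1 (lowest: 27).
Terminal value 27.

n3-1-2-1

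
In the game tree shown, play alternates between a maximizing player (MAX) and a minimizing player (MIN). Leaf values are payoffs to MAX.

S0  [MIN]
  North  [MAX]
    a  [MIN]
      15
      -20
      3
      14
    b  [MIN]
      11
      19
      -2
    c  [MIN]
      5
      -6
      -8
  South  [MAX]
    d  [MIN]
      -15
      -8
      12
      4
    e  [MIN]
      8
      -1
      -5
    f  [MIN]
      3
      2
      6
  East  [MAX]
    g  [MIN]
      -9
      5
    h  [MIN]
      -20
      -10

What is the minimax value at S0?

-9

a (MIN): min(15, -20, 3, 14) = -20
b (MIN): min(11, 19, -2) = -2
c (MIN): min(5, -6, -8) = -8
North (MAX): max(-20, -2, -8) = -2
d (MIN): min(-15, -8, 12, 4) = -15
e (MIN): min(8, -1, -5) = -5
f (MIN): min(3, 2, 6) = 2
South (MAX): max(-15, -5, 2) = 2
g (MIN): min(-9, 5) = -9
h (MIN): min(-20, -10) = -20
East (MAX): max(-9, -20) = -9
S0 (MIN): min(-2, 2, -9) = -9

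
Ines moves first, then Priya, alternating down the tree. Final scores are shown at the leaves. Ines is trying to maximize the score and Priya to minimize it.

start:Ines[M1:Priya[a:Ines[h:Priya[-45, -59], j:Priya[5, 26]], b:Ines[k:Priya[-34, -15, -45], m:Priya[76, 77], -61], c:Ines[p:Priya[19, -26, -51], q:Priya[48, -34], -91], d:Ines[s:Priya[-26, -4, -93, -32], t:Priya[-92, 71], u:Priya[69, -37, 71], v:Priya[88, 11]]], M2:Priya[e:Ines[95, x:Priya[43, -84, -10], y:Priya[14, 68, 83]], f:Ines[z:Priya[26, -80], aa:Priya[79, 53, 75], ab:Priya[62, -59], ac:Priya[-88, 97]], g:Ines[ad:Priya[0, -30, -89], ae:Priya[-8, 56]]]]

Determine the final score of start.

h (Priya): min(-45, -59) = -59
j (Priya): min(5, 26) = 5
a (Ines): max(-59, 5) = 5
k (Priya): min(-34, -15, -45) = -45
m (Priya): min(76, 77) = 76
b (Ines): max(-45, 76, -61) = 76
p (Priya): min(19, -26, -51) = -51
q (Priya): min(48, -34) = -34
c (Ines): max(-51, -34, -91) = -34
s (Priya): min(-26, -4, -93, -32) = -93
t (Priya): min(-92, 71) = -92
u (Priya): min(69, -37, 71) = -37
v (Priya): min(88, 11) = 11
d (Ines): max(-93, -92, -37, 11) = 11
M1 (Priya): min(5, 76, -34, 11) = -34
x (Priya): min(43, -84, -10) = -84
y (Priya): min(14, 68, 83) = 14
e (Ines): max(95, -84, 14) = 95
z (Priya): min(26, -80) = -80
aa (Priya): min(79, 53, 75) = 53
ab (Priya): min(62, -59) = -59
ac (Priya): min(-88, 97) = -88
f (Ines): max(-80, 53, -59, -88) = 53
ad (Priya): min(0, -30, -89) = -89
ae (Priya): min(-8, 56) = -8
g (Ines): max(-89, -8) = -8
M2 (Priya): min(95, 53, -8) = -8
start (Ines): max(-34, -8) = -8

-8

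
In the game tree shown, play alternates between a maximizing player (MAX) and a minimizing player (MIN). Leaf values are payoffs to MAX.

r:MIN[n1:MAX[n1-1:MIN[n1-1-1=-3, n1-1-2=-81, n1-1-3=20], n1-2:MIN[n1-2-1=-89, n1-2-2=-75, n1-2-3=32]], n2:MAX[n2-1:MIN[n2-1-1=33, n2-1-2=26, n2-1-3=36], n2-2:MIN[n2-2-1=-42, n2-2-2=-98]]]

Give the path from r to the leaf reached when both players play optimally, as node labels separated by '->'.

n1-1 (MIN): min(-3, -81, 20) = -81
n1-2 (MIN): min(-89, -75, 32) = -89
n1 (MAX): max(-81, -89) = -81
n2-1 (MIN): min(33, 26, 36) = 26
n2-2 (MIN): min(-42, -98) = -98
n2 (MAX): max(26, -98) = 26
r (MIN): min(-81, 26) = -81
At r, MIN picks n1 (lowest: -81).
At n1, MAX picks n1-1 (highest: -81).
At n1-1, MIN picks n1-1-2 (lowest: -81).
Terminal value -81.

r -> n1 -> n1-1 -> n1-1-2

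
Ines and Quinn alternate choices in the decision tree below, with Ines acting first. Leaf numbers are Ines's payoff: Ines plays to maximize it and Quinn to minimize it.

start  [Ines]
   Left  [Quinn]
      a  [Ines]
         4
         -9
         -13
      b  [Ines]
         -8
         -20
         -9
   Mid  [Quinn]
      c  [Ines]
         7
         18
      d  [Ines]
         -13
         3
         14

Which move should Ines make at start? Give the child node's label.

a (Ines): max(4, -9, -13) = 4
b (Ines): max(-8, -20, -9) = -8
Left (Quinn): min(4, -8) = -8
c (Ines): max(7, 18) = 18
d (Ines): max(-13, 3, 14) = 14
Mid (Quinn): min(18, 14) = 14
start (Ines): max(-8, 14) = 14
Ines at start wants the highest of {Left=-8, Mid=14}, so chooses Mid.

Mid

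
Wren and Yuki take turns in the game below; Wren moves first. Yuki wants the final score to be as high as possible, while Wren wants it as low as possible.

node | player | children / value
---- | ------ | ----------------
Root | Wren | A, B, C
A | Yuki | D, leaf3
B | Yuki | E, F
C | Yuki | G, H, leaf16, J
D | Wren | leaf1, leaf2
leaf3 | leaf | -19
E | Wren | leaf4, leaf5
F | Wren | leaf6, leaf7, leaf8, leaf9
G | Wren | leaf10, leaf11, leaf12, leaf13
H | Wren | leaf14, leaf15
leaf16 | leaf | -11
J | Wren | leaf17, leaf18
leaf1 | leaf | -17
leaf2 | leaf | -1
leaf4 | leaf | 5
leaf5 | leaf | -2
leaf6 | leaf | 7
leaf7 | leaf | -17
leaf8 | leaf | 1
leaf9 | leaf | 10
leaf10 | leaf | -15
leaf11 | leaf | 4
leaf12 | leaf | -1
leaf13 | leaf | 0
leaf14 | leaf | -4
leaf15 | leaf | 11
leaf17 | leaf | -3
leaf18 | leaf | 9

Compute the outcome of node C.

-3

G (Wren): min(-15, 4, -1, 0) = -15
H (Wren): min(-4, 11) = -4
J (Wren): min(-3, 9) = -3
C (Yuki): max(-15, -4, -11, -3) = -3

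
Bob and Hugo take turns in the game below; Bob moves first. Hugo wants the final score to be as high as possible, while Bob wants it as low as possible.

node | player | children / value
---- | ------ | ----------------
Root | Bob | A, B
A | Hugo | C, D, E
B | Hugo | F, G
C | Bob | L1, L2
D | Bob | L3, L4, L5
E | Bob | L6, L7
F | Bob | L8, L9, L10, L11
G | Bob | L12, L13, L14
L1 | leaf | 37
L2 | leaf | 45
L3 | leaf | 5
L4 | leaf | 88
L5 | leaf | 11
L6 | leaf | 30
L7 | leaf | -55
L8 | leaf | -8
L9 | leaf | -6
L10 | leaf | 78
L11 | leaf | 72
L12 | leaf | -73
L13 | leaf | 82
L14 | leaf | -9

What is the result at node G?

-73

G (Bob): min(-73, 82, -9) = -73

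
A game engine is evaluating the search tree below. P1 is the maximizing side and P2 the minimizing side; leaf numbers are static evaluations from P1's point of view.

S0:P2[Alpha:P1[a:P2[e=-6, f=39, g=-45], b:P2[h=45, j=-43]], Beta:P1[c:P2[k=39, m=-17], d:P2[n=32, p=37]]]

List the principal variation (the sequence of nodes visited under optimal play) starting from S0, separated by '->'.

a (P2): min(-6, 39, -45) = -45
b (P2): min(45, -43) = -43
Alpha (P1): max(-45, -43) = -43
c (P2): min(39, -17) = -17
d (P2): min(32, 37) = 32
Beta (P1): max(-17, 32) = 32
S0 (P2): min(-43, 32) = -43
At S0, P2 picks Alpha (lowest: -43).
At Alpha, P1 picks b (highest: -43).
At b, P2 picks j (lowest: -43).
Terminal value -43.

S0 -> Alpha -> b -> j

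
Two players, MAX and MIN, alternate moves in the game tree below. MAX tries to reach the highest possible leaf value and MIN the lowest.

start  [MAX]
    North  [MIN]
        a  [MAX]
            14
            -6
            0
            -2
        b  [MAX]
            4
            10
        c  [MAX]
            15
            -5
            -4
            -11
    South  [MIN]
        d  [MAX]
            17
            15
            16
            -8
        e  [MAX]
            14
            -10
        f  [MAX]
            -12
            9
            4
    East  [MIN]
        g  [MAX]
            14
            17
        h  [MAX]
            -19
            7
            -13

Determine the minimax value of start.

a (MAX): max(14, -6, 0, -2) = 14
b (MAX): max(4, 10) = 10
c (MAX): max(15, -5, -4, -11) = 15
North (MIN): min(14, 10, 15) = 10
d (MAX): max(17, 15, 16, -8) = 17
e (MAX): max(14, -10) = 14
f (MAX): max(-12, 9, 4) = 9
South (MIN): min(17, 14, 9) = 9
g (MAX): max(14, 17) = 17
h (MAX): max(-19, 7, -13) = 7
East (MIN): min(17, 7) = 7
start (MAX): max(10, 9, 7) = 10

10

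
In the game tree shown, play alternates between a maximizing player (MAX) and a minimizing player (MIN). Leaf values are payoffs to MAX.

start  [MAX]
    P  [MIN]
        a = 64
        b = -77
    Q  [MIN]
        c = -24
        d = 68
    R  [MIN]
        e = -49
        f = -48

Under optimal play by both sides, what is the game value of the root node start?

P (MIN): min(64, -77) = -77
Q (MIN): min(-24, 68) = -24
R (MIN): min(-49, -48) = -49
start (MAX): max(-77, -24, -49) = -24

-24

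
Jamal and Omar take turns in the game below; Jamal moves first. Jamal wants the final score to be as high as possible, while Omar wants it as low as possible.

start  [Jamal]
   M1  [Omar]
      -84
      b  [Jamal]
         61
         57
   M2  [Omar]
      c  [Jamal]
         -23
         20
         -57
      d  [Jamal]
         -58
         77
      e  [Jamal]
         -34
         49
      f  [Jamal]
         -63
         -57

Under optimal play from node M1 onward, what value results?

b (Jamal): max(61, 57) = 61
M1 (Omar): min(-84, 61) = -84

-84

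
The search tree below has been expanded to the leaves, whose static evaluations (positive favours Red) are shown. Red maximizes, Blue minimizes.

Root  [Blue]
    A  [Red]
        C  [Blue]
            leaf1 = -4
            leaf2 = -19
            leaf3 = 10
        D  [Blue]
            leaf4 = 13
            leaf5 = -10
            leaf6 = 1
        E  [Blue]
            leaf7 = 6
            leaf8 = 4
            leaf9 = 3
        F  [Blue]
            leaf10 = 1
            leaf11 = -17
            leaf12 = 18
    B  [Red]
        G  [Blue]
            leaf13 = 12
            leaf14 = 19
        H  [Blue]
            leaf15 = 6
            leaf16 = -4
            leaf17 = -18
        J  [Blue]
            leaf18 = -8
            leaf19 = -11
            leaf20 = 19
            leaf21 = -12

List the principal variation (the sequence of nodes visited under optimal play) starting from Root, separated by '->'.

C (Blue): min(-4, -19, 10) = -19
D (Blue): min(13, -10, 1) = -10
E (Blue): min(6, 4, 3) = 3
F (Blue): min(1, -17, 18) = -17
A (Red): max(-19, -10, 3, -17) = 3
G (Blue): min(12, 19) = 12
H (Blue): min(6, -4, -18) = -18
J (Blue): min(-8, -11, 19, -12) = -12
B (Red): max(12, -18, -12) = 12
Root (Blue): min(3, 12) = 3
At Root, Blue picks A (lowest: 3).
At A, Red picks E (highest: 3).
At E, Blue picks leaf9 (lowest: 3).
Terminal value 3.

Root -> A -> E -> leaf9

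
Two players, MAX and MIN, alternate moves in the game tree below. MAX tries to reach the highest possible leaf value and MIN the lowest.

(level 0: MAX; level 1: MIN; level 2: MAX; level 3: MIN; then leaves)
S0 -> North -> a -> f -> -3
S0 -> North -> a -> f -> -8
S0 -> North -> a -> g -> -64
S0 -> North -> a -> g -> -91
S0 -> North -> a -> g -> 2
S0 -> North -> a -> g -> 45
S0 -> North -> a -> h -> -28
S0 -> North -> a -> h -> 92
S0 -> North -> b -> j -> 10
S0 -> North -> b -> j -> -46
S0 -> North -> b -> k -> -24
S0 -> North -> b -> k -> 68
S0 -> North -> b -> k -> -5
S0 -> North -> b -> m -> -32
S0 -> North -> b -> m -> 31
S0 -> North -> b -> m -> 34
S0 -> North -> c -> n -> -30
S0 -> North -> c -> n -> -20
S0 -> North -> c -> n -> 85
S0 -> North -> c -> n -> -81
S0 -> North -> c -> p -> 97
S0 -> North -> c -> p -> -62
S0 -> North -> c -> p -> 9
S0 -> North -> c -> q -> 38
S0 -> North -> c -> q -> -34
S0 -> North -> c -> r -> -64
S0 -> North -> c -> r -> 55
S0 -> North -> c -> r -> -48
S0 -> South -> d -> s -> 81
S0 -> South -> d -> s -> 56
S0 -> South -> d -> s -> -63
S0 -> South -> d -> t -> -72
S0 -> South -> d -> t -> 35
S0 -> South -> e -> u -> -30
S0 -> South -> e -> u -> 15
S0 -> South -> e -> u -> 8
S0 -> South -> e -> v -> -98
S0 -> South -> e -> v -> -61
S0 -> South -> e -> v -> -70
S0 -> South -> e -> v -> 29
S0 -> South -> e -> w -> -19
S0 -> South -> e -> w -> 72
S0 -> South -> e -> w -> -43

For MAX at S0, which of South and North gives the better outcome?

North

s (MIN): min(81, 56, -63) = -63
t (MIN): min(-72, 35) = -72
d (MAX): max(-63, -72) = -63
u (MIN): min(-30, 15, 8) = -30
v (MIN): min(-98, -61, -70, 29) = -98
w (MIN): min(-19, 72, -43) = -43
e (MAX): max(-30, -98, -43) = -30
South (MIN): min(-63, -30) = -63
f (MIN): min(-3, -8) = -8
g (MIN): min(-64, -91, 2, 45) = -91
h (MIN): min(-28, 92) = -28
a (MAX): max(-8, -91, -28) = -8
j (MIN): min(10, -46) = -46
k (MIN): min(-24, 68, -5) = -24
m (MIN): min(-32, 31, 34) = -32
b (MAX): max(-46, -24, -32) = -24
n (MIN): min(-30, -20, 85, -81) = -81
p (MIN): min(97, -62, 9) = -62
q (MIN): min(38, -34) = -34
r (MIN): min(-64, 55, -48) = -64
c (MAX): max(-81, -62, -34, -64) = -34
North (MIN): min(-8, -24, -34) = -34
MAX prefers the higher value; South=-63, North=-34. North is better since -34 > -63.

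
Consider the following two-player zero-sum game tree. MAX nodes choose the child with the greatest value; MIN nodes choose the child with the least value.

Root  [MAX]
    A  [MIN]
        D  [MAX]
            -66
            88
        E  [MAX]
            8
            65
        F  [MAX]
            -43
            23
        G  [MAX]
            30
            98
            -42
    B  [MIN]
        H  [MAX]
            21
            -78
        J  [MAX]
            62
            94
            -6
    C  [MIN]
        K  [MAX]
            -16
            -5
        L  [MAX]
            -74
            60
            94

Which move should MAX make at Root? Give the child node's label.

D (MAX): max(-66, 88) = 88
E (MAX): max(8, 65) = 65
F (MAX): max(-43, 23) = 23
G (MAX): max(30, 98, -42) = 98
A (MIN): min(88, 65, 23, 98) = 23
H (MAX): max(21, -78) = 21
J (MAX): max(62, 94, -6) = 94
B (MIN): min(21, 94) = 21
K (MAX): max(-16, -5) = -5
L (MAX): max(-74, 60, 94) = 94
C (MIN): min(-5, 94) = -5
Root (MAX): max(23, 21, -5) = 23
MAX at Root wants the highest of {A=23, B=21, C=-5}, so chooses A.

A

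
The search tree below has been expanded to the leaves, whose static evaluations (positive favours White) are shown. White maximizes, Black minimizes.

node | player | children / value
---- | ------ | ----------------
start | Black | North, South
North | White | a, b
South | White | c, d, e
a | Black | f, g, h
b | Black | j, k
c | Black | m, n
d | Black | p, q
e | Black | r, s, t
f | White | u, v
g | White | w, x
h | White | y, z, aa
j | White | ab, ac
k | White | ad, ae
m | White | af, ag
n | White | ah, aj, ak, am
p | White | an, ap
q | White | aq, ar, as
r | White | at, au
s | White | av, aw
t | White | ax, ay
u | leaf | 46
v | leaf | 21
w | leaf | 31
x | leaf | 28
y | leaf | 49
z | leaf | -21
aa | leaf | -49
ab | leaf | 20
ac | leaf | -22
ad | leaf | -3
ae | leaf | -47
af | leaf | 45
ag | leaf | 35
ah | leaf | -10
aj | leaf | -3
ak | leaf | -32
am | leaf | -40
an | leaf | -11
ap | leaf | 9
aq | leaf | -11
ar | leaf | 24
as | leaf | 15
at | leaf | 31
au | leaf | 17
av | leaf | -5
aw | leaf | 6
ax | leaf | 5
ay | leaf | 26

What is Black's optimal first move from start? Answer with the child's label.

South

f (White): max(46, 21) = 46
g (White): max(31, 28) = 31
h (White): max(49, -21, -49) = 49
a (Black): min(46, 31, 49) = 31
j (White): max(20, -22) = 20
k (White): max(-3, -47) = -3
b (Black): min(20, -3) = -3
North (White): max(31, -3) = 31
m (White): max(45, 35) = 45
n (White): max(-10, -3, -32, -40) = -3
c (Black): min(45, -3) = -3
p (White): max(-11, 9) = 9
q (White): max(-11, 24, 15) = 24
d (Black): min(9, 24) = 9
r (White): max(31, 17) = 31
s (White): max(-5, 6) = 6
t (White): max(5, 26) = 26
e (Black): min(31, 6, 26) = 6
South (White): max(-3, 9, 6) = 9
start (Black): min(31, 9) = 9
Black at start wants the lowest of {North=31, South=9}, so chooses South.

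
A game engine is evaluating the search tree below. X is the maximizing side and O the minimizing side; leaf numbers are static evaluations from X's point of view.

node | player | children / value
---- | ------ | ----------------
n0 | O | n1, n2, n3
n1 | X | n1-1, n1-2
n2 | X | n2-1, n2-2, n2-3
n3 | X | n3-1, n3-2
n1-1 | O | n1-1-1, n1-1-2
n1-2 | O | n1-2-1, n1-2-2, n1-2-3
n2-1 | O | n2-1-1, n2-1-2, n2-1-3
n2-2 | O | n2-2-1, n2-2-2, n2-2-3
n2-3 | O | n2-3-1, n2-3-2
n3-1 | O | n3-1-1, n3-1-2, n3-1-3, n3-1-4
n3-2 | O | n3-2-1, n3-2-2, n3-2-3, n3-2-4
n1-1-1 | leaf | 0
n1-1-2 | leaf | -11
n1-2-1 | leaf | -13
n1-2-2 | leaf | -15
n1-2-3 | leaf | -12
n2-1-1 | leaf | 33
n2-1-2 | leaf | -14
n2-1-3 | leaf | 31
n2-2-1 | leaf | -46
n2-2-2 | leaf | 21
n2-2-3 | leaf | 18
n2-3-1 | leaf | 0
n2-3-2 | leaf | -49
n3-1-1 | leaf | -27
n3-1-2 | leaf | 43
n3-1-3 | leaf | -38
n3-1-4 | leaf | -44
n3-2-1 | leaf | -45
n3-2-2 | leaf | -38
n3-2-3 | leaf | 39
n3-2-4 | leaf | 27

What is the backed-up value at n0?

-44

n1-1 (O): min(0, -11) = -11
n1-2 (O): min(-13, -15, -12) = -15
n1 (X): max(-11, -15) = -11
n2-1 (O): min(33, -14, 31) = -14
n2-2 (O): min(-46, 21, 18) = -46
n2-3 (O): min(0, -49) = -49
n2 (X): max(-14, -46, -49) = -14
n3-1 (O): min(-27, 43, -38, -44) = -44
n3-2 (O): min(-45, -38, 39, 27) = -45
n3 (X): max(-44, -45) = -44
n0 (O): min(-11, -14, -44) = -44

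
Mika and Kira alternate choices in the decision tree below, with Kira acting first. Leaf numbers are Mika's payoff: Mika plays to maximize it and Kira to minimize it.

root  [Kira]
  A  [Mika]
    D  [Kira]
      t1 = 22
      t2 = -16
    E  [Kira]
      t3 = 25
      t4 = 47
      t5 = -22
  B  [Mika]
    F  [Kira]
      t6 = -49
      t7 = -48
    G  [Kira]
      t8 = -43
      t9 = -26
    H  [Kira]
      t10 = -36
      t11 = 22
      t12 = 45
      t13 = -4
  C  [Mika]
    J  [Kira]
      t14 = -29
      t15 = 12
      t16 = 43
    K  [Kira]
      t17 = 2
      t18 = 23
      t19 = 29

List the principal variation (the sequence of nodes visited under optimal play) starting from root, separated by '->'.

root -> B -> H -> t10

D (Kira): min(22, -16) = -16
E (Kira): min(25, 47, -22) = -22
A (Mika): max(-16, -22) = -16
F (Kira): min(-49, -48) = -49
G (Kira): min(-43, -26) = -43
H (Kira): min(-36, 22, 45, -4) = -36
B (Mika): max(-49, -43, -36) = -36
J (Kira): min(-29, 12, 43) = -29
K (Kira): min(2, 23, 29) = 2
C (Mika): max(-29, 2) = 2
root (Kira): min(-16, -36, 2) = -36
At root, Kira picks B (lowest: -36).
At B, Mika picks H (highest: -36).
At H, Kira picks t10 (lowest: -36).
Terminal value -36.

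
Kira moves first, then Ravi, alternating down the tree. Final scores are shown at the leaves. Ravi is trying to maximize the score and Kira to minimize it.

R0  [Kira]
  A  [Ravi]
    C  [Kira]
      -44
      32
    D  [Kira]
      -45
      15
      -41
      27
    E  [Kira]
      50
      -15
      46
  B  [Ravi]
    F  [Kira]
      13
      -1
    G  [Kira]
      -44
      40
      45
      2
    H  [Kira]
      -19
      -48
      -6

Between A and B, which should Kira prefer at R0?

A

C (Kira): min(-44, 32) = -44
D (Kira): min(-45, 15, -41, 27) = -45
E (Kira): min(50, -15, 46) = -15
A (Ravi): max(-44, -45, -15) = -15
F (Kira): min(13, -1) = -1
G (Kira): min(-44, 40, 45, 2) = -44
H (Kira): min(-19, -48, -6) = -48
B (Ravi): max(-1, -44, -48) = -1
Kira prefers the lower value; A=-15, B=-1. A is better since -15 < -1.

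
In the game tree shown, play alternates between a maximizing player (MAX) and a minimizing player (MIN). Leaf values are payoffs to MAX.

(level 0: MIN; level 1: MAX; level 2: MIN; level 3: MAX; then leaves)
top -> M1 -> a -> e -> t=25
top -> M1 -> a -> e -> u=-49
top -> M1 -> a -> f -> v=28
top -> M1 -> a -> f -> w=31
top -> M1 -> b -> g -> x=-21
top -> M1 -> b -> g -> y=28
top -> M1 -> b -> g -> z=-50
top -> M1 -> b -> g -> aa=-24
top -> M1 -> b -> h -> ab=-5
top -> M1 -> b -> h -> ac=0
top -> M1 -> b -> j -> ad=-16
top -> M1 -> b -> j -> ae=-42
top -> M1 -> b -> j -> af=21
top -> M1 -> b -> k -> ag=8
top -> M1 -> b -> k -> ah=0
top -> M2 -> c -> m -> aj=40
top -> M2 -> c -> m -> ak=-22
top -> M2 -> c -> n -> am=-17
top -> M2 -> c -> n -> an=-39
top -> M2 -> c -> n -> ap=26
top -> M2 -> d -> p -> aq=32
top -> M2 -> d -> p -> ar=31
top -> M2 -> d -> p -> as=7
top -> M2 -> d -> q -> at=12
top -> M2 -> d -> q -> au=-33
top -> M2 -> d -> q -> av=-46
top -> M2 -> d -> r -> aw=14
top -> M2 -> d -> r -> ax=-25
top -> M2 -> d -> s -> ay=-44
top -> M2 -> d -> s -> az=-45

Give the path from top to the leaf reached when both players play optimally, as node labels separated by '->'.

top -> M1 -> a -> e -> t

e (MAX): max(25, -49) = 25
f (MAX): max(28, 31) = 31
a (MIN): min(25, 31) = 25
g (MAX): max(-21, 28, -50, -24) = 28
h (MAX): max(-5, 0) = 0
j (MAX): max(-16, -42, 21) = 21
k (MAX): max(8, 0) = 8
b (MIN): min(28, 0, 21, 8) = 0
M1 (MAX): max(25, 0) = 25
m (MAX): max(40, -22) = 40
n (MAX): max(-17, -39, 26) = 26
c (MIN): min(40, 26) = 26
p (MAX): max(32, 31, 7) = 32
q (MAX): max(12, -33, -46) = 12
r (MAX): max(14, -25) = 14
s (MAX): max(-44, -45) = -44
d (MIN): min(32, 12, 14, -44) = -44
M2 (MAX): max(26, -44) = 26
top (MIN): min(25, 26) = 25
At top, MIN picks M1 (lowest: 25).
At M1, MAX picks a (highest: 25).
At a, MIN picks e (lowest: 25).
At e, MAX picks t (highest: 25).
Terminal value 25.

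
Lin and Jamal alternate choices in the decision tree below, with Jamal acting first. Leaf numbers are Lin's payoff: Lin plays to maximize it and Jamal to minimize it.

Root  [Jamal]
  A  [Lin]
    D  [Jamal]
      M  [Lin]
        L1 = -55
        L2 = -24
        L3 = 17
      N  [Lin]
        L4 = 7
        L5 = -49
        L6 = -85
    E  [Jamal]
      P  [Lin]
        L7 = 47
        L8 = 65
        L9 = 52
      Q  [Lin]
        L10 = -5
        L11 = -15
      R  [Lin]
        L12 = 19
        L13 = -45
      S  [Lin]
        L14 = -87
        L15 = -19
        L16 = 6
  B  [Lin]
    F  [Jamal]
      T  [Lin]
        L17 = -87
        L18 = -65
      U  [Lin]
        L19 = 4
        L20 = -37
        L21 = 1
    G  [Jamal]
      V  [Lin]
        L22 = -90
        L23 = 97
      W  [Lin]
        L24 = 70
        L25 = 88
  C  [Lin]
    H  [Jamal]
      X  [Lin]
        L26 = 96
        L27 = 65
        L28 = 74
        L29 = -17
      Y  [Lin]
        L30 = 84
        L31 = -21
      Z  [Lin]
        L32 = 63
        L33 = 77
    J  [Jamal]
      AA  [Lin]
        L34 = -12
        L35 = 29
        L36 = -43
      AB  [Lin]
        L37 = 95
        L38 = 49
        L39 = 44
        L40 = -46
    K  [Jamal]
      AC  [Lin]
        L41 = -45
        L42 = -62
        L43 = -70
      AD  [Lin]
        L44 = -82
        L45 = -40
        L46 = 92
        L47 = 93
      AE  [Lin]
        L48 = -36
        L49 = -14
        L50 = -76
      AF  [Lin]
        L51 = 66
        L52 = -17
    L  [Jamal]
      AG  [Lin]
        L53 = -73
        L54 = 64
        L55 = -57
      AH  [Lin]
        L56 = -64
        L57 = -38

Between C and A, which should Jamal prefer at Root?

A

X (Lin): max(96, 65, 74, -17) = 96
Y (Lin): max(84, -21) = 84
Z (Lin): max(63, 77) = 77
H (Jamal): min(96, 84, 77) = 77
AA (Lin): max(-12, 29, -43) = 29
AB (Lin): max(95, 49, 44, -46) = 95
J (Jamal): min(29, 95) = 29
AC (Lin): max(-45, -62, -70) = -45
AD (Lin): max(-82, -40, 92, 93) = 93
AE (Lin): max(-36, -14, -76) = -14
AF (Lin): max(66, -17) = 66
K (Jamal): min(-45, 93, -14, 66) = -45
AG (Lin): max(-73, 64, -57) = 64
AH (Lin): max(-64, -38) = -38
L (Jamal): min(64, -38) = -38
C (Lin): max(77, 29, -45, -38) = 77
M (Lin): max(-55, -24, 17) = 17
N (Lin): max(7, -49, -85) = 7
D (Jamal): min(17, 7) = 7
P (Lin): max(47, 65, 52) = 65
Q (Lin): max(-5, -15) = -5
R (Lin): max(19, -45) = 19
S (Lin): max(-87, -19, 6) = 6
E (Jamal): min(65, -5, 19, 6) = -5
A (Lin): max(7, -5) = 7
Jamal prefers the lower value; C=77, A=7. A is better since 7 < 77.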